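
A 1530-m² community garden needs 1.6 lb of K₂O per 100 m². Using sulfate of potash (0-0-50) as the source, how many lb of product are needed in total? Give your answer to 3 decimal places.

Product per 100 m² = 1.6 / 50% = 3.2 lb.
Total product = 3.2 × 1530 / 100 = 48.96 lb.

48.960 lb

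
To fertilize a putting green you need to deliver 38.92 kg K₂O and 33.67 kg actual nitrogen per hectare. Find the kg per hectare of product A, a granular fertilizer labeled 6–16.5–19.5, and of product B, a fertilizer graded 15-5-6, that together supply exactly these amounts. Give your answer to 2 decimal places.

With a, b = kg per hectare of product A and product B:
K₂O: 0.195·a + 0.06·b = 38.92
N: 0.06·a + 0.15·b = 33.67
Eliminate a: (row1) − 0.195/0.06·(row2) → -0.4275·b = -70.5075, so b = 164.9298.
Back-substitute: a = (38.92 − 0.06·164.9298) / 0.195 = 148.842.

148.84 kg product A, 164.93 kg product B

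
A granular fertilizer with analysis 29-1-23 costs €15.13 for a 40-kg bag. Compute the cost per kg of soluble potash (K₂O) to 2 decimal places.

€1.64 per kg K₂O

K₂O in bag = 40 × 23% = 9.2 kg.
Cost per kg K₂O = €15.13 / 9.2 = €1.6446.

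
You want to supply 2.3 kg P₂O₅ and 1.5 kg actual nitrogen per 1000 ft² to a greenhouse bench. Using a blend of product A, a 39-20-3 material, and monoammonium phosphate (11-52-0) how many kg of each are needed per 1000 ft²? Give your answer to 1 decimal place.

Per-1000 ft² balance (a = product A, b = monoammonium phosphate):
P₂O₅: 0.2·a + 0.52·b = 2.3
N: 0.39·a + 0.11·b = 1.5
Eliminate b: (row1) − 0.52/0.11·(row2) → -1.64364·a = -4.79091, so a = 2.91482.
Then b = (1.5 − 0.39·2.91482) / 0.11 = 3.30199.

2.9 kg product A, 3.3 kg monoammonium phosphate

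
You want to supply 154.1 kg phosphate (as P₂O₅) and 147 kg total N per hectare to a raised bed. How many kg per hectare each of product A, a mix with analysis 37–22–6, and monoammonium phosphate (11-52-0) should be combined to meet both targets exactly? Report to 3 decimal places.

Let a = kg of product A, b = kg of monoammonium phosphate (per hectare).
P₂O₅: 0.22·a + 0.52·b = 154.1
N: 0.37·a + 0.11·b = 147
Solving simultaneously: a = 353.6801, b = 146.7122.

353.680 kg product A, 146.712 kg monoammonium phosphate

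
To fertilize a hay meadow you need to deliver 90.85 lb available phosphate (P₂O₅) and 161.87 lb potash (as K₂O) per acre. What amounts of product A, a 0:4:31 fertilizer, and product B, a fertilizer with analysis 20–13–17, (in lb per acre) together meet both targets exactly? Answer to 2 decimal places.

167.12 lb product A, 647.42 lb product B

With a, b = lb per acre of product A and product B:
P₂O₅: 0.04·a + 0.13·b = 90.85
K₂O: 0.31·a + 0.17·b = 161.87
From row1: a = (90.85 − 0.13·b) / 0.04.
Into row2: 0.31·(90.85 − 0.13·b)/0.04 + 0.17·b = 161.87 → b = 647.424, a = 167.122.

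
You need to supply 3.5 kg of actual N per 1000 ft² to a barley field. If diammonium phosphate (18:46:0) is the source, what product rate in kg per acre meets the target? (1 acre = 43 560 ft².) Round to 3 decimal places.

847.000 kg of product per acre

Product per 1000 ft² = 3.5 / 18% = 19.4444 kg.
Convert to per acre: 19.4444 × 43.56 = 847 kg.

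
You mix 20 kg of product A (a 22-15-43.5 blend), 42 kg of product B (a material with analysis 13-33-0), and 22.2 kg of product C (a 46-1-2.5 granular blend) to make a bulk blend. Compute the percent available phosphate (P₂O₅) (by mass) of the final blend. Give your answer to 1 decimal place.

20.3% P₂O₅

Total mass = 20 + 42 + 22.2 = 84.2 kg.
P₂O₅ mass = 15%×20 + 33%×42 + 1%×22.2 = 17.082 kg.
% P₂O₅ = 17.082 / 84.2 = 20.2874%.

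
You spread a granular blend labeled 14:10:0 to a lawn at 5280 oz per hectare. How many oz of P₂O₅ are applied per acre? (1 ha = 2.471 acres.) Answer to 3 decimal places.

213.679 oz P₂O₅ per acre

P₂O₅ per hectare = 5280 × 10% = 528 oz.
Convert to per acre: 528 × 0.404694 = 213.6787 oz.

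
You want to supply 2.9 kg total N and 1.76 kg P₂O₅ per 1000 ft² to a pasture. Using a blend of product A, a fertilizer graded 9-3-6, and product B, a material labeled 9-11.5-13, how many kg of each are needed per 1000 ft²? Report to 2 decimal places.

Let a = kg of product A, b = kg of product B (per 1000 ft²).
N: 0.09·a + 0.09·b = 2.9
P₂O₅: 0.03·a + 0.115·b = 1.76
From row1: a = (2.9 − 0.09·b) / 0.09.
Into row2: 0.03·(2.9 − 0.09·b)/0.09 + 0.115·b = 1.76 → b = 9.33333, a = 22.8889.

22.89 kg product A, 9.33 kg product B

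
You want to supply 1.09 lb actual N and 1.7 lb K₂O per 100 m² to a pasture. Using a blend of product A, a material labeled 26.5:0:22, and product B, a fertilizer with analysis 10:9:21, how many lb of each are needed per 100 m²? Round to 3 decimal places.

1.750 lb product A, 6.262 lb product B

Per-100 m² balance (a = product A, b = product B):
N: 0.265·a + 0.1·b = 1.09
K₂O: 0.22·a + 0.21·b = 1.7
Eliminate b: (row1) − 0.1/0.21·(row2) → 0.160238·a = 0.280476, so a = 1.75037.
Then b = (1.7 − 0.22·1.75037) / 0.21 = 6.26152.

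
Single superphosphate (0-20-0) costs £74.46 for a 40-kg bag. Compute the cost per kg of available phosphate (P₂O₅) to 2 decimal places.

£9.31 per kg P₂O₅

P₂O₅ in bag = 40 × 20% = 8 kg.
Cost per kg P₂O₅ = £74.46 / 8 = £9.3075.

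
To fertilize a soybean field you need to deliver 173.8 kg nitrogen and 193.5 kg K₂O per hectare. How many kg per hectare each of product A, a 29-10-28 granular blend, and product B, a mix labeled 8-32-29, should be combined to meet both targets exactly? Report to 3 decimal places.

Let a = kg of product A, b = kg of product B (per hectare).
N: 0.29·a + 0.08·b = 173.8
K₂O: 0.28·a + 0.29·b = 193.5
From row1: a = (173.8 − 0.08·b) / 0.29.
Into row2: 0.28·(173.8 − 0.08·b)/0.29 + 0.29·b = 193.5 → b = 120.7618, a = 565.9968.

565.997 kg product A, 120.762 kg product B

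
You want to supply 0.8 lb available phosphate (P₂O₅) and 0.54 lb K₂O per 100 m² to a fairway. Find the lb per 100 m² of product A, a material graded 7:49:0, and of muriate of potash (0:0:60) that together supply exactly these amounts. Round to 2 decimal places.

Let a = lb of product A, b = lb of muriate of potash (per 100 m²).
P₂O₅: 0.49·a + 0·b = 0.8
K₂O: 0·a + 0.6·b = 0.54
Solving simultaneously: a = 1.63265, b = 0.9.

1.63 lb product A, 0.90 lb muriate of potash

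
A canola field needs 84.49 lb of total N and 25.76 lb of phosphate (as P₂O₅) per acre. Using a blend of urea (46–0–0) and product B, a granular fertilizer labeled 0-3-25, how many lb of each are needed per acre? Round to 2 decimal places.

183.67 lb urea, 858.67 lb product B

Let a = lb of urea, b = lb of product B (per acre).
N: 0.46·a + 0·b = 84.49
P₂O₅: 0·a + 0.03·b = 25.76
Solving simultaneously: a = 183.674, b = 858.667.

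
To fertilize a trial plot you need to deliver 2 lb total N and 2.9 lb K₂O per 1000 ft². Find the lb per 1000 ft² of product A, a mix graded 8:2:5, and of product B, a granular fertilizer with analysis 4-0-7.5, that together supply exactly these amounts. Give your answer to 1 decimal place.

8.5 lb product A, 33.0 lb product B

Per-1000 ft² balance (a = product A, b = product B):
N: 0.08·a + 0.04·b = 2
K₂O: 0.05·a + 0.075·b = 2.9
Eliminate b: (row1) − 0.04/0.075·(row2) → 0.0533333·a = 0.453333, so a = 8.5.
Then b = (2.9 − 0.05·8.5) / 0.075 = 33.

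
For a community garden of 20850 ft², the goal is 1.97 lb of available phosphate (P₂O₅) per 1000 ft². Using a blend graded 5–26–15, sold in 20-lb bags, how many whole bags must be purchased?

8 bags

Product per 1000 ft² = 1.97 / 26% = 7.57692 lb.
Total product = 7.57692 × 20850 / 1000 = 157.979 lb.
Bags = ⌈157.979 / 20⌉ = 8.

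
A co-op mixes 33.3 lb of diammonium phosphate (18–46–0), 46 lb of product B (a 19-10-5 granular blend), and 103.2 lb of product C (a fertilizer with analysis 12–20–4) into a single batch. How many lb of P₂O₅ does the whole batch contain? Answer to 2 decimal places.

P₂O₅ mass = 46%×33.3 + 10%×46 + 20%×103.2 = 40.558 lb.

40.56 lb P₂O₅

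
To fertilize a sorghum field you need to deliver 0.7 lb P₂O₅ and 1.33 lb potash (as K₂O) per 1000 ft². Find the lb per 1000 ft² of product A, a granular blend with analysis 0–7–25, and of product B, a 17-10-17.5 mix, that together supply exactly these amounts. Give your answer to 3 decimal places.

Let a = lb of product A, b = lb of product B (per 1000 ft²).
P₂O₅: 0.07·a + 0.1·b = 0.7
K₂O: 0.25·a + 0.175·b = 1.33
From row1: a = (0.7 − 0.1·b) / 0.07.
Into row2: 0.25·(0.7 − 0.1·b)/0.07 + 0.175·b = 1.33 → b = 6.42353, a = 0.823529.

0.824 lb product A, 6.424 lb product B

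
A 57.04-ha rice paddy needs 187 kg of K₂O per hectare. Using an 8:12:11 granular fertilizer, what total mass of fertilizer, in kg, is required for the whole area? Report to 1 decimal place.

Product per hectare = 187 / 11% = 1700 kg.
Total product = 1700 × 57.04 = 96968 kg.

96968.0 kg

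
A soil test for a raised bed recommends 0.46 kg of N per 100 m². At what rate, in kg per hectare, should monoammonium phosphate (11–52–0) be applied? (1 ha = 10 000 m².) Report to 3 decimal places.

Product per 100 m² = 0.46 / 11% = 4.18182 kg.
Convert to per hectare: 4.18182 × 100 = 418.1818 kg.

418.182 kg of product per hectare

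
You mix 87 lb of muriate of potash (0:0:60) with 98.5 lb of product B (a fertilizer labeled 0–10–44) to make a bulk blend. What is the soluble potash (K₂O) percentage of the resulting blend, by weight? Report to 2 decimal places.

Total mass = 87 + 98.5 = 185.5 lb.
K₂O mass = 60%×87 + 44%×98.5 = 95.54 lb.
% K₂O = 95.54 / 185.5 = 51.504%.

51.50% K₂O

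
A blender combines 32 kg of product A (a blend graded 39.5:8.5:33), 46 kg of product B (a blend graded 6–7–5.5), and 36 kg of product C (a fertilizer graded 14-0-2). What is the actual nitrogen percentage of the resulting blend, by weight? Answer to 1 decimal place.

Total mass = 32 + 46 + 36 = 114 kg.
N mass = 39.5%×32 + 6%×46 + 14%×36 = 20.44 kg.
% N = 20.44 / 114 = 17.9298%.

17.9% N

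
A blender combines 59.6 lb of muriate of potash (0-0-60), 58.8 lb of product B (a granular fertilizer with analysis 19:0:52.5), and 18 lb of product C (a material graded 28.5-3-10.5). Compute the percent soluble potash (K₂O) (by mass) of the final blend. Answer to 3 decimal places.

Total mass = 59.6 + 58.8 + 18 = 136.4 lb.
K₂O mass = 60%×59.6 + 52.5%×58.8 + 10.5%×18 = 68.52 lb.
% K₂O = 68.52 / 136.4 = 50.2346%.

50.235% K₂O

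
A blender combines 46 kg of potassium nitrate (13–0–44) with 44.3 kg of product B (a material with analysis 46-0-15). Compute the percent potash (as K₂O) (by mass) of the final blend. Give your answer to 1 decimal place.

Total mass = 46 + 44.3 = 90.3 kg.
K₂O mass = 44%×46 + 15%×44.3 = 26.885 kg.
% K₂O = 26.885 / 90.3 = 29.773%.

29.8% K₂O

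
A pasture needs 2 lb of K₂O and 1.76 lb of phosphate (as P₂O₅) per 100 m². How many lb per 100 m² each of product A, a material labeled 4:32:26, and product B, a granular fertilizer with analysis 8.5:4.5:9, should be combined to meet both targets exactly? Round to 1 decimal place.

Let a = lb of product A, b = lb of product B (per 100 m²).
K₂O: 0.26·a + 0.09·b = 2
P₂O₅: 0.32·a + 0.045·b = 1.76
Eliminate a: (row1) − 0.26/0.32·(row2) → 0.0534375·b = 0.57, so b = 10.6667.
Back-substitute: a = (2 − 0.09·10.6667) / 0.26 = 4.

4.0 lb product A, 10.7 lb product B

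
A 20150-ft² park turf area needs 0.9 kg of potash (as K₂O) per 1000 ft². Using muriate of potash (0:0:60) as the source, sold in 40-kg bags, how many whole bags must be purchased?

1 bags

Product per 1000 ft² = 0.9 / 60% = 1.5 kg.
Total product = 1.5 × 20150 / 1000 = 30.225 kg.
Bags = ⌈30.225 / 40⌉ = 1.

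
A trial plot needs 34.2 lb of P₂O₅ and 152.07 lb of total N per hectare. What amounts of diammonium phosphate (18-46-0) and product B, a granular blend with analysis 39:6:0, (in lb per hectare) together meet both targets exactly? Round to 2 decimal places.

Let a = lb of diammonium phosphate, b = lb of product B (per hectare).
P₂O₅: 0.46·a + 0.06·b = 34.2
N: 0.18·a + 0.39·b = 152.07
Solving simultaneously: a = 24.9929, b = 378.388.

24.99 lb diammonium phosphate, 378.39 lb product B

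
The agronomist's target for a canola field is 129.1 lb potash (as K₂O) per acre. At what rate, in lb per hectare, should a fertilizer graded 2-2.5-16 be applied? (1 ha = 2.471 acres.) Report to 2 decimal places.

Product per acre = 129.1 / 16% = 806.875 lb.
Convert to per hectare: 806.875 × 2.471 = 1993.788 lb.

1993.79 lb of product per hectare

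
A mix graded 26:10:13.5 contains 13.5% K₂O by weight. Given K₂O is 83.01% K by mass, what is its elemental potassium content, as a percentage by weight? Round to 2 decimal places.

11.21% K

%K = 13.5 × 0.8301 = 11.2063%.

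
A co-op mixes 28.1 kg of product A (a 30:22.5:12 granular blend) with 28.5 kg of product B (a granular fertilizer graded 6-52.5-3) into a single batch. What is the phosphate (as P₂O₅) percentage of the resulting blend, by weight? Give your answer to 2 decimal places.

37.61% P₂O₅

Total mass = 28.1 + 28.5 = 56.6 kg.
P₂O₅ mass = 22.5%×28.1 + 52.5%×28.5 = 21.285 kg.
% P₂O₅ = 21.285 / 56.6 = 37.606%.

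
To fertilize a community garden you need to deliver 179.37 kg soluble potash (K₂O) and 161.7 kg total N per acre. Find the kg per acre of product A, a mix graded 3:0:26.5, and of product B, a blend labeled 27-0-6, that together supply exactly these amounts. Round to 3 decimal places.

Let a = kg of product A, b = kg of product B (per acre).
K₂O: 0.265·a + 0.06·b = 179.37
N: 0.03·a + 0.27·b = 161.7
Eliminate b: (row1) − 0.06/0.27·(row2) → 0.258333·a = 143.437, so a = 555.2387.
Then b = (161.7 − 0.03·555.2387) / 0.27 = 537.1957.

555.239 kg product A, 537.196 kg product B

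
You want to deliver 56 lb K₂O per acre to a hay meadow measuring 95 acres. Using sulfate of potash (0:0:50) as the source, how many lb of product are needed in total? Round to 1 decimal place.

Product per acre = 56 / 50% = 112 lb.
Total product = 112 × 95 = 10640 lb.

10640.0 lb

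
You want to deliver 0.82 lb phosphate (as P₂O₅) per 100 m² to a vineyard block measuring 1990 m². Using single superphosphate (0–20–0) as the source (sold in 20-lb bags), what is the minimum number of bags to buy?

5 bags

Product per 100 m² = 0.82 / 20% = 4.1 lb.
Total product = 4.1 × 1990 / 100 = 81.59 lb.
Bags = ⌈81.59 / 20⌉ = 5.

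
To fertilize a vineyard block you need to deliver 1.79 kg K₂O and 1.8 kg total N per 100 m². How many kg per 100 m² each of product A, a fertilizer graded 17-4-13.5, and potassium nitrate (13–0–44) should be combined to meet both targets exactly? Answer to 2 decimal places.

With a, b = kg per 100 m² of product A and potassium nitrate:
K₂O: 0.135·a + 0.44·b = 1.79
N: 0.17·a + 0.13·b = 1.8
Eliminate a: (row1) − 0.135/0.17·(row2) → 0.336765·b = 0.360588, so b = 1.07074.
Back-substitute: a = (1.79 − 0.44·1.07074) / 0.135 = 9.76943.

9.77 kg product A, 1.07 kg potassium nitrate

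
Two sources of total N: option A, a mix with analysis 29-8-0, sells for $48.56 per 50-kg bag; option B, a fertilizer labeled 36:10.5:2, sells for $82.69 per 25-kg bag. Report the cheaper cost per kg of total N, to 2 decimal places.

option A: N per bag = 50 × 29% = 14.5 kg; cost = 48.56 / 14.5 = $3.3490/kg N.
option B: N per bag = 25 × 36% = 9 kg; cost = 82.69 / 9 = $9.1878/kg N.
option A is cheaper.

$3.35 per kg N (option A)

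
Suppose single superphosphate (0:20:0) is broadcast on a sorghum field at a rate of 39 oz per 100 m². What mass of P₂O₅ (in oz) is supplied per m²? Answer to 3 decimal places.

0.078 oz P₂O₅ per sq m

P₂O₅ per 100 m² = 39 × 20% = 7.8 oz.
Convert to per m²: 7.8 × 0.01 = 0.078 oz.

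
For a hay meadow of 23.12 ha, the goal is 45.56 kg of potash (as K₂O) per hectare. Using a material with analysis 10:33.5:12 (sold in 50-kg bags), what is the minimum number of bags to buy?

176 bags

Product per hectare = 45.56 / 12% = 379.667 kg.
Total product = 379.667 × 23.12 = 8777.89 kg.
Bags = ⌈8777.89 / 50⌉ = 176.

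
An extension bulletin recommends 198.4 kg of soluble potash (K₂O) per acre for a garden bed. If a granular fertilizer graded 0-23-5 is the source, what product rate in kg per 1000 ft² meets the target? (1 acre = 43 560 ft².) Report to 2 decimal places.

91.09 kg of product per thousand sq ft

Product per acre = 198.4 / 5% = 3968 kg.
Convert to per 1000 ft²: 3968 × 0.0229568 = 91.0927 kg.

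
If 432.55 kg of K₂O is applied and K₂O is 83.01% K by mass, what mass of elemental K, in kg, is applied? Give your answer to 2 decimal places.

359.06 kg K

K = 432.55 × 0.8301 = 359.0598 kg.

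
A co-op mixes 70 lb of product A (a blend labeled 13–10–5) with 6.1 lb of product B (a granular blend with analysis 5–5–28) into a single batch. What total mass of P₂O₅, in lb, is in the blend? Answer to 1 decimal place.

7.3 lb P₂O₅

P₂O₅ mass = 10%×70 + 5%×6.1 = 7.305 lb.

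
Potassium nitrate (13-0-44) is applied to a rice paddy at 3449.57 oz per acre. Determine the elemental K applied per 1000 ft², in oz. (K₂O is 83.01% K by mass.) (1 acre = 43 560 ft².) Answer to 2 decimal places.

28.92 oz K per thousand sq ft

K₂O per acre = 3449.57 × 44% = 1517.81 oz.
Elemental K = 1517.81 × 0.8301 = 1259.93 oz per acre.
Convert to per 1000 ft²: 1259.93 × 0.0229568 = 28.9241 oz.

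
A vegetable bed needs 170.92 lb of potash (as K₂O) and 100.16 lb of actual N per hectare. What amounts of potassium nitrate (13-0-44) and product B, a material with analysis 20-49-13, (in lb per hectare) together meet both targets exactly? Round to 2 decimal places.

With a, b = lb per hectare of potassium nitrate and product B:
K₂O: 0.44·a + 0.13·b = 170.92
N: 0.13·a + 0.2·b = 100.16
Eliminate a: (row1) − 0.44/0.13·(row2) → -0.546923·b = -168.083, so b = 307.3249.
Back-substitute: a = (170.92 − 0.13·307.3249) / 0.44 = 297.654.

297.65 lb potassium nitrate, 307.32 lb product B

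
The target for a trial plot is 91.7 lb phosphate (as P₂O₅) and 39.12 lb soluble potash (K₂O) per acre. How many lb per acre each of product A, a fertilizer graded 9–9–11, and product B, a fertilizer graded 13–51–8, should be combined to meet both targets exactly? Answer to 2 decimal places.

With a, b = lb per acre of product A and product B:
P₂O₅: 0.09·a + 0.51·b = 91.7
K₂O: 0.11·a + 0.08·b = 39.12
From row1: a = (91.7 − 0.51·b) / 0.09.
Into row2: 0.11·(91.7 − 0.51·b)/0.09 + 0.08·b = 39.12 → b = 134.278, a = 257.9796.

257.98 lb product A, 134.28 lb product B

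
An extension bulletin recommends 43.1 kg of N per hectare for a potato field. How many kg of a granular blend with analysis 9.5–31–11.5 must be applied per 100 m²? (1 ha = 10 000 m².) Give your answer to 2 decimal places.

4.54 kg of product per hundred sq m

Product per hectare = 43.1 / 9.5% = 453.684 kg.
Convert to per 100 m²: 453.684 × 0.01 = 4.53684 kg.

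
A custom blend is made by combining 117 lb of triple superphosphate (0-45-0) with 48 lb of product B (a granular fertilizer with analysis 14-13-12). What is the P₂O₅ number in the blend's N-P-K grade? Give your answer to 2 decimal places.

Total mass = 117 + 48 = 165 lb.
P₂O₅ mass = 45%×117 + 13%×48 = 58.89 lb.
% P₂O₅ = 58.89 / 165 = 35.6909%.

35.69% P₂O₅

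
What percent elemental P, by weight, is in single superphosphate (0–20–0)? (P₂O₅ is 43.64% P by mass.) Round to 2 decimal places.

8.73% P

%P = 20 × 0.4364 = 8.728%.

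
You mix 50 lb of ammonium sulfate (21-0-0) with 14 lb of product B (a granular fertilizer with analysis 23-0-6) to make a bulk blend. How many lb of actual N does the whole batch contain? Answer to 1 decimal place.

N mass = 21%×50 + 23%×14 = 13.72 lb.

13.7 lb N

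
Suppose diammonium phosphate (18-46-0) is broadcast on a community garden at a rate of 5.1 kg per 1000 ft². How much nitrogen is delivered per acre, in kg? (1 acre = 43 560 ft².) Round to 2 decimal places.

nitrogen per 1000 ft² = 5.1 × 18% = 0.918 kg.
Convert to per acre: 0.918 × 43.56 = 39.9881 kg.

39.99 kg N per acre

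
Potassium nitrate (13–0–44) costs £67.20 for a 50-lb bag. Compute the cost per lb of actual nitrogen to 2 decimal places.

£10.34 per lb N

N in bag = 50 × 13% = 6.5 lb.
Cost per lb N = £67.20 / 6.5 = £10.3385.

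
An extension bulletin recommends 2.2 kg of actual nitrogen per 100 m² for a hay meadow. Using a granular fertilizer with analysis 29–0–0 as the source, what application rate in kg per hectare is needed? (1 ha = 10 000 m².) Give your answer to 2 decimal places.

Product per 100 m² = 2.2 / 29% = 7.58621 kg.
Convert to per hectare: 7.58621 × 100 = 758.621 kg.

758.62 kg of product per hectare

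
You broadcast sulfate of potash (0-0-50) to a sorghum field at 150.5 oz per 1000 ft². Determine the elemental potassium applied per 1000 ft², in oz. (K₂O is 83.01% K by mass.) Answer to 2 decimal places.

K₂O per 1000 ft² = 150.5 × 50% = 75.25 oz.
Elemental K = 75.25 × 0.8301 = 62.465 oz per 1000 ft².

62.47 oz K per thousand sq ft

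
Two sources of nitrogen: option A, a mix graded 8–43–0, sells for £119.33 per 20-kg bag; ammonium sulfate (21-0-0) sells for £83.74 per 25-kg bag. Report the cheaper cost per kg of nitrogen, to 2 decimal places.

£15.95 per kg N (ammonium sulfate)

option A: N per bag = 20 × 8% = 1.6 kg; cost = 119.33 / 1.6 = £74.5812/kg N.
ammonium sulfate: N per bag = 25 × 21% = 5.25 kg; cost = 83.74 / 5.25 = £15.9505/kg N.
ammonium sulfate is cheaper.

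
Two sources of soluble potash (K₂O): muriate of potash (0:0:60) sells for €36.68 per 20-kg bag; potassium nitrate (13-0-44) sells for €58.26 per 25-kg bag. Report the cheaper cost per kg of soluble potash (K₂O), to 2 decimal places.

€3.06 per kg K₂O (muriate of potash)

muriate of potash: K₂O per bag = 20 × 60% = 12 kg; cost = 36.68 / 12 = €3.0567/kg K₂O.
potassium nitrate: K₂O per bag = 25 × 44% = 11 kg; cost = 58.26 / 11 = €5.2964/kg K₂O.
muriate of potash is cheaper.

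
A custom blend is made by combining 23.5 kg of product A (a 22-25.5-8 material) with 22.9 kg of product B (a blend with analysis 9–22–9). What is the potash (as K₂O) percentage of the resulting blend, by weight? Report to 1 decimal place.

8.5% K₂O

Total mass = 23.5 + 22.9 = 46.4 kg.
K₂O mass = 8%×23.5 + 9%×22.9 = 3.941 kg.
% K₂O = 3.941 / 46.4 = 8.49353%.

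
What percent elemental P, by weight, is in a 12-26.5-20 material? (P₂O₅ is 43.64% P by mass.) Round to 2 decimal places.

11.56% P

%P = 26.5 × 0.4364 = 11.5646%.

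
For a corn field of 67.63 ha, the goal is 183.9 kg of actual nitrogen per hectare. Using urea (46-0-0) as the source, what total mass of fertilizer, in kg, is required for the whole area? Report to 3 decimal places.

27037.298 kg

Product per hectare = 183.9 / 46% = 399.783 kg.
Total product = 399.783 × 67.63 = 27037.2978 kg.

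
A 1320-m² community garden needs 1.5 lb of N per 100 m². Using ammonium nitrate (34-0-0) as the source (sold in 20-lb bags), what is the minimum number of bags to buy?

3 bags

Product per 100 m² = 1.5 / 34% = 4.41176 lb.
Total product = 4.41176 × 1320 / 100 = 58.2353 lb.
Bags = ⌈58.2353 / 20⌉ = 3.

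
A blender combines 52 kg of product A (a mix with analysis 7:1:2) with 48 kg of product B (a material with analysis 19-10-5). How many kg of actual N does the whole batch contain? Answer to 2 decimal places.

N mass = 7%×52 + 19%×48 = 12.76 kg.

12.76 kg N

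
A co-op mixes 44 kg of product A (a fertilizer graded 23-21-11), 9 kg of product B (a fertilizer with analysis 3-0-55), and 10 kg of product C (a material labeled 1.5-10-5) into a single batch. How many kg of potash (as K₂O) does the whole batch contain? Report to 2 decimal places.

K₂O mass = 11%×44 + 55%×9 + 5%×10 = 10.29 kg.

10.29 kg K₂O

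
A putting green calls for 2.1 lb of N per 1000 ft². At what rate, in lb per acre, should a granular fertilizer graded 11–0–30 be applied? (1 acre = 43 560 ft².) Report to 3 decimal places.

Product per 1000 ft² = 2.1 / 11% = 19.0909 lb.
Convert to per acre: 19.0909 × 43.56 = 831.6 lb.

831.600 lb of product per acre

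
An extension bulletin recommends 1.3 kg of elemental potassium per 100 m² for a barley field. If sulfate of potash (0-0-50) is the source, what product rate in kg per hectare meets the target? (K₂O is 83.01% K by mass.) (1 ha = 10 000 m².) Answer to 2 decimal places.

313.22 kg of product per hectare

As K₂O: 1.3 / 0.8301 = 1.56608 kg per 100 m².
Product per 100 m² = 1.56608 / 50% = 3.13215 kg.
Convert to per hectare: 3.13215 × 100 = 313.215 kg.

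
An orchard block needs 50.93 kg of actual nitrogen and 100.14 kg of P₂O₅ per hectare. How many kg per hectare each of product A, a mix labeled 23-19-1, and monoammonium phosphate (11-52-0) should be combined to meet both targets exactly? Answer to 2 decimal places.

156.72 kg product A, 135.31 kg monoammonium phosphate

With a, b = kg per hectare of product A and monoammonium phosphate:
N: 0.23·a + 0.11·b = 50.93
P₂O₅: 0.19·a + 0.52·b = 100.14
From row1: a = (50.93 − 0.11·b) / 0.23.
Into row2: 0.19·(50.93 − 0.11·b)/0.23 + 0.52·b = 100.14 → b = 135.314, a = 156.719.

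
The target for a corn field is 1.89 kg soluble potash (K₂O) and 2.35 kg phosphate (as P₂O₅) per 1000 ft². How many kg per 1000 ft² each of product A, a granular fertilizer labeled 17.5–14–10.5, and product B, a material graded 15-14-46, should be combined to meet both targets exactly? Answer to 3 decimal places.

16.427 kg product A, 0.359 kg product B

Let a = kg of product A, b = kg of product B (per 1000 ft²).
K₂O: 0.105·a + 0.46·b = 1.89
P₂O₅: 0.14·a + 0.14·b = 2.35
Solving simultaneously: a = 16.4266, b = 0.359155.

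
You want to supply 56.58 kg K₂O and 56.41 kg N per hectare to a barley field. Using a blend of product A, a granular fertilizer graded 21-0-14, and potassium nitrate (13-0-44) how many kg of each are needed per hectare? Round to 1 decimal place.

235.4 kg product A, 53.7 kg potassium nitrate

Per-hectare balance (a = product A, b = potassium nitrate):
K₂O: 0.14·a + 0.44·b = 56.58
N: 0.21·a + 0.13·b = 56.41
Solving simultaneously: a = 235.377, b = 53.6981.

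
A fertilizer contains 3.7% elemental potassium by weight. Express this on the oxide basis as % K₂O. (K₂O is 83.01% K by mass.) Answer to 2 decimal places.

%K₂O = 3.7 / 0.8301 = 4.45729%.

4.46% K₂O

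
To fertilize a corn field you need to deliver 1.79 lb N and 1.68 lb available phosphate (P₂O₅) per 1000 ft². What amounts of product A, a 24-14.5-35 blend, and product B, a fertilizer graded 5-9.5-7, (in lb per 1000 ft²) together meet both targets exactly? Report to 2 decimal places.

5.53 lb product A, 9.24 lb product B

With a, b = lb per 1000 ft² of product A and product B:
N: 0.24·a + 0.05·b = 1.79
P₂O₅: 0.145·a + 0.095·b = 1.68
Eliminate a: (row1) − 0.24/0.145·(row2) → -0.107241·b = -0.99069, so b = 9.23794.
Back-substitute: a = (1.79 − 0.05·9.23794) / 0.24 = 5.53376.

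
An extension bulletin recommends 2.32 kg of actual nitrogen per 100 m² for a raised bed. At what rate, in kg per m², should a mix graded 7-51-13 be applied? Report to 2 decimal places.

0.33 kg of product per sq m

Product per 100 m² = 2.32 / 7% = 33.1429 kg.
Convert to per m²: 33.1429 × 0.01 = 0.331429 kg.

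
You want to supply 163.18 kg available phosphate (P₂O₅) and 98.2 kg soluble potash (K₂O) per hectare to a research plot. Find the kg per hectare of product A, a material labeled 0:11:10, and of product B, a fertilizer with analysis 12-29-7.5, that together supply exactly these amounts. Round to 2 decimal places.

With a, b = kg per hectare of product A and product B:
P₂O₅: 0.11·a + 0.29·b = 163.18
K₂O: 0.1·a + 0.075·b = 98.2
From row1: a = (163.18 − 0.29·b) / 0.11.
Into row2: 0.1·(163.18 − 0.29·b)/0.11 + 0.075·b = 98.2 → b = 265.831, a = 782.627.

782.63 kg product A, 265.83 kg product B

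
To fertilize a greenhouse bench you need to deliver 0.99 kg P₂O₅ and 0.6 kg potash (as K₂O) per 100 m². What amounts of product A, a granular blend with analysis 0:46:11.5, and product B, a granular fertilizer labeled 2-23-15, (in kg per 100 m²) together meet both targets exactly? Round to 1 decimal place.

0.2 kg product A, 3.8 kg product B

Per-100 m² balance (a = product A, b = product B):
P₂O₅: 0.46·a + 0.23·b = 0.99
K₂O: 0.115·a + 0.15·b = 0.6
Eliminate a: (row1) − 0.46/0.115·(row2) → -0.37·b = -1.41, so b = 3.81081.
Back-substitute: a = (0.99 − 0.23·3.81081) / 0.46 = 0.246769.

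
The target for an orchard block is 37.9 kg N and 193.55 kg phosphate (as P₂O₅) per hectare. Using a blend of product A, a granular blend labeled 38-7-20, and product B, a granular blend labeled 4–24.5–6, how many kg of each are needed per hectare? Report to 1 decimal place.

17.1 kg product A, 785.1 kg product B

With a, b = kg per hectare of product A and product B:
N: 0.38·a + 0.04·b = 37.9
P₂O₅: 0.07·a + 0.245·b = 193.55
Solving simultaneously: a = 17.093, b = 785.116.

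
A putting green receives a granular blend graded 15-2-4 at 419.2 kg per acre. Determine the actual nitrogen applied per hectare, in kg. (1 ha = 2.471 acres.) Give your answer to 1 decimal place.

nitrogen per acre = 419.2 × 15% = 62.88 kg.
Convert to per hectare: 62.88 × 2.471 = 155.376 kg.

155.4 kg N per hectare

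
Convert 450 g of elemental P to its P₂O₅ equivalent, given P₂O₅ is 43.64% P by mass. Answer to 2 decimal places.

P₂O₅ = 450 / 0.4364 = 1031.164 g.

1031.16 g P₂O₅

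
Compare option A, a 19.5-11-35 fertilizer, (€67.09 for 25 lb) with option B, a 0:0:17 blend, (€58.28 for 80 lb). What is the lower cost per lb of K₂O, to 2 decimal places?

€4.29 per lb K₂O (option B)

option A: K₂O per bag = 25 × 35% = 8.75 lb; cost = 67.09 / 8.75 = €7.6674/lb K₂O.
option B: K₂O per bag = 80 × 17% = 13.6 lb; cost = 58.28 / 13.6 = €4.2853/lb K₂O.
option B is cheaper.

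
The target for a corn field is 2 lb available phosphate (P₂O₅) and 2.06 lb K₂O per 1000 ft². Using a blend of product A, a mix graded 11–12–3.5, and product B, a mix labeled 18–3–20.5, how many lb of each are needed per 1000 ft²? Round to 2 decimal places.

14.79 lb product A, 7.52 lb product B

Let a = lb of product A, b = lb of product B (per 1000 ft²).
P₂O₅: 0.12·a + 0.03·b = 2
K₂O: 0.035·a + 0.205·b = 2.06
Eliminate b: (row1) − 0.03/0.205·(row2) → 0.114878·a = 1.69854, so a = 14.7856.
Then b = (2.06 − 0.035·14.7856) / 0.205 = 7.52442.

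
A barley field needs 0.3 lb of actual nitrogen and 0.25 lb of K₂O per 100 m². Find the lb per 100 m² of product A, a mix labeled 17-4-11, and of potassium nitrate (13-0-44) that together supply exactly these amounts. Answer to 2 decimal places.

Let a = lb of product A, b = lb of potassium nitrate (per 100 m²).
N: 0.17·a + 0.13·b = 0.3
K₂O: 0.11·a + 0.44·b = 0.25
From row1: a = (0.3 − 0.13·b) / 0.17.
Into row2: 0.11·(0.3 − 0.13·b)/0.17 + 0.44·b = 0.25 → b = 0.157025, a = 1.64463.

1.64 lb product A, 0.16 lb potassium nitrate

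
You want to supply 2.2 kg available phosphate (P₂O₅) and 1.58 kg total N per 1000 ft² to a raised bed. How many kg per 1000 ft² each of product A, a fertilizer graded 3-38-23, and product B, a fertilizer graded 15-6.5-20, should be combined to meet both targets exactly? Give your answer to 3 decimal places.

4.129 kg product A, 9.708 kg product B

Per-1000 ft² balance (a = product A, b = product B):
P₂O₅: 0.38·a + 0.065·b = 2.2
N: 0.03·a + 0.15·b = 1.58
Eliminate a: (row1) − 0.38/0.03·(row2) → -1.835·b = -17.8133, so b = 9.70754.
Back-substitute: a = (2.2 − 0.065·9.70754) / 0.38 = 4.12897.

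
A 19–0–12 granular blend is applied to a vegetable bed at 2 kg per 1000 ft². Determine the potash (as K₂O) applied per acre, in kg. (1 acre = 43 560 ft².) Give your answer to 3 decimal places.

K₂O per 1000 ft² = 2 × 12% = 0.24 kg.
Convert to per acre: 0.24 × 43.56 = 10.4544 kg.

10.454 kg K₂O per acre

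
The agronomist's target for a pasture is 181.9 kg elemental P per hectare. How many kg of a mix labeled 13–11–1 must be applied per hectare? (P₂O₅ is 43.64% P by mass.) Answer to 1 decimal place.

3789.3 kg of product per hectare

As P₂O₅: 181.9 / 0.4364 = 416.819 kg per hectare.
Product per hectare = 416.819 / 11% = 3789.27 kg.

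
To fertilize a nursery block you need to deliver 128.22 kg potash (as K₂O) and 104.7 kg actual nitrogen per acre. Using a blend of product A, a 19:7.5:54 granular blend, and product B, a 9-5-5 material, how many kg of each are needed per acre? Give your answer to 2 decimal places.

Let a = kg of product A, b = kg of product B (per acre).
K₂O: 0.54·a + 0.05·b = 128.22
N: 0.19·a + 0.09·b = 104.7
Solving simultaneously: a = 161.248, b = 822.921.

161.25 kg product A, 822.92 kg product B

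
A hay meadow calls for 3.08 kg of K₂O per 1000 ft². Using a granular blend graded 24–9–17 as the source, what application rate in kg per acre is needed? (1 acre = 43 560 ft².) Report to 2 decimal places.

789.20 kg of product per acre

Product per 1000 ft² = 3.08 / 17% = 18.1176 kg.
Convert to per acre: 18.1176 × 43.56 = 789.2047 kg.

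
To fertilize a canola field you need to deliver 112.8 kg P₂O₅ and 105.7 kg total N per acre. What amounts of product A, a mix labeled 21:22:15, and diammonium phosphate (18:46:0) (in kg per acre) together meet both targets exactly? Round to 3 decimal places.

496.807 kg product A, 7.614 kg diammonium phosphate

With a, b = kg per acre of product A and diammonium phosphate:
P₂O₅: 0.22·a + 0.46·b = 112.8
N: 0.21·a + 0.18·b = 105.7
Eliminate b: (row1) − 0.46/0.18·(row2) → -0.316667·a = -157.322, so a = 496.80702.
Then b = (105.7 − 0.21·496.80702) / 0.18 = 7.61404.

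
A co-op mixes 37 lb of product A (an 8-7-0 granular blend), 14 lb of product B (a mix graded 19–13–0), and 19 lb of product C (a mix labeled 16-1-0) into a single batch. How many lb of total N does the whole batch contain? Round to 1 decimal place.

N mass = 8%×37 + 19%×14 + 16%×19 = 8.66 lb.

8.7 lb N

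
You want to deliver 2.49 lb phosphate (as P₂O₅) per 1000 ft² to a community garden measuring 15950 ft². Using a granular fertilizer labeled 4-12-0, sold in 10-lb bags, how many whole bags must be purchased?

34 bags

Product per 1000 ft² = 2.49 / 12% = 20.75 lb.
Total product = 20.75 × 15950 / 1000 = 330.963 lb.
Bags = ⌈330.963 / 10⌉ = 34.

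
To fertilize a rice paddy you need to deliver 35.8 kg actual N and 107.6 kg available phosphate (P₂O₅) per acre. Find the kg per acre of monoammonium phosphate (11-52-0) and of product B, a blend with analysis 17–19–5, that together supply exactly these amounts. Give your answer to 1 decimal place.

Let a = kg of monoammonium phosphate, b = kg of product B (per acre).
N: 0.11·a + 0.17·b = 35.8
P₂O₅: 0.52·a + 0.19·b = 107.6
Solving simultaneously: a = 170.222, b = 100.444.

170.2 kg monoammonium phosphate, 100.4 kg product B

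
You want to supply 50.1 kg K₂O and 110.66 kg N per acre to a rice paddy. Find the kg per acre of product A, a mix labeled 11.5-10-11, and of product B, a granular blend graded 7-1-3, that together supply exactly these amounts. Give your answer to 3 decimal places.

44.047 kg product A, 1508.494 kg product B

With a, b = kg per acre of product A and product B:
K₂O: 0.11·a + 0.03·b = 50.1
N: 0.115·a + 0.07·b = 110.66
Solving simultaneously: a = 44.0471, b = 1508.4941.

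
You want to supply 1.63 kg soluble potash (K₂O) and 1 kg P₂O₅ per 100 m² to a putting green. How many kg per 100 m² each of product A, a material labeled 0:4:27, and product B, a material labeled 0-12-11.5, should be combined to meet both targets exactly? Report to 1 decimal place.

Let a = kg of product A, b = kg of product B (per 100 m²).
K₂O: 0.27·a + 0.115·b = 1.63
P₂O₅: 0.04·a + 0.12·b = 1
Solving simultaneously: a = 2.89928, b = 7.36691.

2.9 kg product A, 7.4 kg product B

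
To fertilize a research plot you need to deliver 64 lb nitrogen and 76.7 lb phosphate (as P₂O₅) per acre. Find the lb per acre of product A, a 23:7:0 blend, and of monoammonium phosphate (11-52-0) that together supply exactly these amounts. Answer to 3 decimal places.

With a, b = lb per acre of product A and monoammonium phosphate:
N: 0.23·a + 0.11·b = 64
P₂O₅: 0.07·a + 0.52·b = 76.7
From row1: a = (64 − 0.11·b) / 0.23.
Into row2: 0.07·(64 − 0.11·b)/0.23 + 0.52·b = 76.7 → b = 117.6139, a = 222.0107.

222.011 lb product A, 117.614 lb monoammonium phosphate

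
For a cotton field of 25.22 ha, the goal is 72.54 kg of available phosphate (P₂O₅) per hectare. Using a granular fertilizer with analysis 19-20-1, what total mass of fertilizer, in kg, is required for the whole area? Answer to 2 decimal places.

9147.29 kg

Product per hectare = 72.54 / 20% = 362.7 kg.
Total product = 362.7 × 25.22 = 9147.294 kg.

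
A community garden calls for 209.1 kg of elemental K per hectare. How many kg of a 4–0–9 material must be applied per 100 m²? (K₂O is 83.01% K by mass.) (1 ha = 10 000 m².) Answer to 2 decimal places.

As K₂O: 209.1 / 0.8301 = 251.897 kg per hectare.
Product per hectare = 251.897 / 9% = 2798.86 kg.
Convert to per 100 m²: 2798.86 × 0.01 = 27.9886 kg.

27.99 kg of product per hundred sq m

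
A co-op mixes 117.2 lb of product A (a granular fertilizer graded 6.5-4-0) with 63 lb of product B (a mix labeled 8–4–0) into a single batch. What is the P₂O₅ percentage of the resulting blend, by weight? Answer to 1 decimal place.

4.0% P₂O₅

Total mass = 117.2 + 63 = 180.2 lb.
P₂O₅ mass = 4%×117.2 + 4%×63 = 7.208 lb.
% P₂O₅ = 7.208 / 180.2 = 4%.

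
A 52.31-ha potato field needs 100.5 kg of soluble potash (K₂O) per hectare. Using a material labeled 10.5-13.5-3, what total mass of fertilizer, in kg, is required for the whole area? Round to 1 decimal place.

175238.5 kg

Product per hectare = 100.5 / 3% = 3350 kg.
Total product = 3350 × 52.31 = 175238.5 kg.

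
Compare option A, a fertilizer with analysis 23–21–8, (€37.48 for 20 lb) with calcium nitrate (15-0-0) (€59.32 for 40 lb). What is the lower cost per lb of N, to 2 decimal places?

option A: N per bag = 20 × 23% = 4.6 lb; cost = 37.48 / 4.6 = €8.1478/lb N.
calcium nitrate: N per bag = 40 × 15% = 6 lb; cost = 59.32 / 6 = €9.8867/lb N.
option A is cheaper.

€8.15 per lb N (option A)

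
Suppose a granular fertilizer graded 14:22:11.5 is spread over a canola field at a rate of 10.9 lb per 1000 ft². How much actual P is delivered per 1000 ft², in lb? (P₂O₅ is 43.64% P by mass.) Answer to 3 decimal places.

1.046 lb P per thousand sq ft

P₂O₅ per 1000 ft² = 10.9 × 22% = 2.398 lb.
Elemental P = 2.398 × 0.4364 = 1.04649 lb per 1000 ft².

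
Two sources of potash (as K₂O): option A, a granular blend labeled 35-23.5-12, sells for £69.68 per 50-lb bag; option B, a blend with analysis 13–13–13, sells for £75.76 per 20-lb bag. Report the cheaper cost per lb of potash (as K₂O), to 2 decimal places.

£11.61 per lb K₂O (option A)

option A: K₂O per bag = 50 × 12% = 6 lb; cost = 69.68 / 6 = £11.6133/lb K₂O.
option B: K₂O per bag = 20 × 13% = 2.6 lb; cost = 75.76 / 2.6 = £29.1385/lb K₂O.
option A is cheaper.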